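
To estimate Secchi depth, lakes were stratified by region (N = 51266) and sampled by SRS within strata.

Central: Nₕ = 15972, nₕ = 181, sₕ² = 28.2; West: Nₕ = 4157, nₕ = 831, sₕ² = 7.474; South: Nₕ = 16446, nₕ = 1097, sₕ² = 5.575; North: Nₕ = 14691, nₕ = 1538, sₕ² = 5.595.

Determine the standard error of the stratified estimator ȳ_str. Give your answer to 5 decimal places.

Var(ȳ_str) = Σₕ Wₕ²(1 − fₕ)sₕ²/nₕ with Wₕ = Nₕ/N, N = 51266.
Central: Wₕ = 0.31155152; term = 0.31155152²·(1 − 0.01133233)·28.2/181 = 0.014951357.
West: Wₕ = 0.08108688; term = 0.08108688²·(1 − 0.19990378)·7.474/831 = 4.7314633 × 10^-5.
South: Wₕ = 0.32079741; term = 0.32079741²·(1 − 0.06670315)·5.575/1097 = 4.881123 × 10^-4.
North: Wₕ = 0.28656419; term = 0.28656419²·(1 − 0.10468995)·5.595/1538 = 2.6746137 × 10^-4.
Sum = 0.015754245.
SE = √(0.015754245) = 0.12552.

0.12552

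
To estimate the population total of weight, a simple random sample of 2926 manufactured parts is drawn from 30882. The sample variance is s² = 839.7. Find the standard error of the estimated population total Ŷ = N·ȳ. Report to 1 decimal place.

Var(Ŷ) = N²·Var(ȳ) = N²·(1 − n/N)·s²/n.
f = 2926/30882 = 0.09474775; Var(ȳ) = 0.90525225·839.7/2926 = 0.25978821.
Var(Ŷ) = 30882² · 0.25978821 = 2.4775948 × 10^8.
SE(Ŷ) = √(2.4775948 × 10^8) = 15740.4.

15740.4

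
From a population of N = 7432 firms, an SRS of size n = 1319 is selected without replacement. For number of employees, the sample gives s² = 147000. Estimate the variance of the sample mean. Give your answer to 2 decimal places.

Under SRS without replacement, Var(ȳ) = (1 − f)·s²/n with f = n/N = 1319/7432 = 0.17747578.
Var(ȳ) = (1 − 0.17747578)·147000/1319 = 0.82252422·111.44807 = 91.668734.

91.67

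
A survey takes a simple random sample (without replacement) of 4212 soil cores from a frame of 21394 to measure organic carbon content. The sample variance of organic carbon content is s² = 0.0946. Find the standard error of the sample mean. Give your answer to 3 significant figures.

Under SRS without replacement, Var(ȳ) = (1 − f)·s²/n with f = n/N = 4212/21394 = 0.19687763.
Var(ȳ) = (1 − 0.19687763)·0.0946/4212 = 0.80312237·2.2459639 × 10^-5 = 1.8037839 × 10^-5.
SE(ȳ) = √(1.8037839 × 10^-5) = 0.00425.

0.00425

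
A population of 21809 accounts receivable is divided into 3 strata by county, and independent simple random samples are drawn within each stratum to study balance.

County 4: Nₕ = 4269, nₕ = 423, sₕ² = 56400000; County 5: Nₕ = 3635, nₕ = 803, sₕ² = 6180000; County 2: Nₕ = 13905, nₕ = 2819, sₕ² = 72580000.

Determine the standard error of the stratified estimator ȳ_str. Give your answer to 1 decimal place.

Var(ȳ_str) = Σₕ Wₕ²(1 − fₕ)sₕ²/nₕ with Wₕ = Nₕ/N, N = 21809.
County 4: Wₕ = 0.19574488; term = 0.19574488²·(1 − 0.09908644)·56400000/423 = 4602.594.
County 5: Wₕ = 0.16667431; term = 0.16667431²·(1 − 0.22090784)·6180000/803 = 166.57088.
County 2: Wₕ = 0.63758082; term = 0.63758082²·(1 − 0.20273283)·72580000/2819 = 8344.4218.
Sum = 13113.587.
SE = √(13113.587) = 114.5.

114.5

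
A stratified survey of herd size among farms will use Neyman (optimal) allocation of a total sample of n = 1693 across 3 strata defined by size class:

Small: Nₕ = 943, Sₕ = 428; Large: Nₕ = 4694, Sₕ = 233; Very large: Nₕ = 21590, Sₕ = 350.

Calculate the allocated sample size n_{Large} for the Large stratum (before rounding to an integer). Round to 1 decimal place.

204.5

Neyman allocation: nₕ = n·NₕSₕ / Σⱼ NⱼSⱼ.
Σ NⱼSⱼ = 943·428 + 4694·233 + 21590·350 = 9.053806 × 10^6.
n_{Large} = 1693·4694·233 / (9.053806 × 10^6) = 204.5.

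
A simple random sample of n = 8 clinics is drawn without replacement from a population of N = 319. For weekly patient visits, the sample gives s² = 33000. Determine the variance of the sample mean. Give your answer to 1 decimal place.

Under SRS without replacement, Var(ȳ) = (1 − f)·s²/n with f = n/N = 8/319 = 0.02507837.
Var(ȳ) = (1 − 0.02507837)·33000/8 = 0.97492163·4125 = 4021.5517.

4021.6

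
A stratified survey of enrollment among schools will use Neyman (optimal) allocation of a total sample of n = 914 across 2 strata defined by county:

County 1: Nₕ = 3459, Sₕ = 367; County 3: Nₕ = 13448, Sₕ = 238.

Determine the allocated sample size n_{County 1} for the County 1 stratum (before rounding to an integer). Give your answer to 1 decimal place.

Neyman allocation: nₕ = n·NₕSₕ / Σⱼ NⱼSⱼ.
Σ NⱼSⱼ = 3459·367 + 13448·238 = 4.470077 × 10^6.
n_{County 1} = 914·3459·367 / (4.470077 × 10^6) = 259.6.

259.6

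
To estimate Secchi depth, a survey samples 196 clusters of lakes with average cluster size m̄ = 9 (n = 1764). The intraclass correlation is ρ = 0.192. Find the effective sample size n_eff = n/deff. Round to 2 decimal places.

deff = 1 + (9 − 1)·0.192 = 1 + 1.536 = 2.536.
n_eff = 1764 / 2.536 = 695.58.

695.58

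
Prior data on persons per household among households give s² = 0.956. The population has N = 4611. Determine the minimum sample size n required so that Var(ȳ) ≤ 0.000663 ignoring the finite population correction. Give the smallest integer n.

Without fpc, n₀ = s²/D = 0.956/0.000663 = 1441.9306.
Rounding up, n = 1442.

1442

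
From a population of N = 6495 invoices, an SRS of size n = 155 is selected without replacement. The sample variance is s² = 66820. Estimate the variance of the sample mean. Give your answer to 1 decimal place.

420.8

Under SRS without replacement, Var(ȳ) = (1 − f)·s²/n with f = n/N = 155/6495 = 0.02386451.
Var(ȳ) = (1 − 0.02386451)·66820/155 = 0.97613549·431.09677 = 420.80886.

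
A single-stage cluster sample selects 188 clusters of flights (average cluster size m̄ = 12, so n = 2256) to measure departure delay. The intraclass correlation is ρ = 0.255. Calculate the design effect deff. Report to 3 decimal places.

3.805

deff = 1 + (12 − 1)·0.255 = 1 + 2.805 = 3.805.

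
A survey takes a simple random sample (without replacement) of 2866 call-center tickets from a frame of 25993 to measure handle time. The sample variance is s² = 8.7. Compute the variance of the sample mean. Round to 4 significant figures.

0.002701

Under SRS without replacement, Var(ȳ) = (1 − f)·s²/n with f = n/N = 2866/25993 = 0.11026045.
Var(ȳ) = (1 − 0.11026045)·8.7/2866 = 0.88973955·0.0030355897 = 0.0027008842.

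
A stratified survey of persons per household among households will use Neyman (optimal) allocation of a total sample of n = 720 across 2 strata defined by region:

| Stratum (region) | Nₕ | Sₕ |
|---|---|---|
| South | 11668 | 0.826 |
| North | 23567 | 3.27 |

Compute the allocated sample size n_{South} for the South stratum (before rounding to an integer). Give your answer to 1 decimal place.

80.0

Neyman allocation: nₕ = n·NₕSₕ / Σⱼ NⱼSⱼ.
Σ NⱼSⱼ = 11668·0.826 + 23567·3.27 = 86701.858.
n_{South} = 720·11668·0.826 / 86701.858 = 80.0.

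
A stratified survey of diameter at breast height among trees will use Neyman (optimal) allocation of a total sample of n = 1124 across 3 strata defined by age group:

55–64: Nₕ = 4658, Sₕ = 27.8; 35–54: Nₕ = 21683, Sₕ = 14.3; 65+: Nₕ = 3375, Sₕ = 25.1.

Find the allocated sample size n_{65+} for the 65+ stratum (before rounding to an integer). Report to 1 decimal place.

Neyman allocation: nₕ = n·NₕSₕ / Σⱼ NⱼSⱼ.
Σ NⱼSⱼ = 4658·27.8 + 21683·14.3 + 3375·25.1 = 524271.8.
n_{65+} = 1124·3375·25.1 / 524271.8 = 181.6.

181.6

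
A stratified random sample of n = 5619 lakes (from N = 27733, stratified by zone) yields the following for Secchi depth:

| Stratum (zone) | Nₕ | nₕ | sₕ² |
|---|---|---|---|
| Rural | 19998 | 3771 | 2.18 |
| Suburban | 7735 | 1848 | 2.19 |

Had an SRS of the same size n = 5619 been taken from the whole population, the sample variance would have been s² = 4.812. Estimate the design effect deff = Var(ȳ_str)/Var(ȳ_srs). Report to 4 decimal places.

Var(ȳ_str) = Σ Wₕ²(1−fₕ)sₕ²/nₕ with Wₕ = Nₕ/27733:
  Rural: (19998/27733)²·(1−3771/19998)·2.18/3771 = 2.4391082 × 10^-4
  Suburban: (7735/27733)²·(1−1848/7735)·2.19/1848 = 7.0162135 × 10^-5
  → Var(ȳ_str) = 3.1407296 × 10^-4.
Var(ȳ_srs) = (1 − 5619/27733)·4.812/5619 = 6.8286844 × 10^-4.
deff = (3.1407296 × 10^-4) / (6.8286844 × 10^-4) = 0.4599.

0.4599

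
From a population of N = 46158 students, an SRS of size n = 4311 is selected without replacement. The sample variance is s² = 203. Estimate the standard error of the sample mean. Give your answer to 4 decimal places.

0.2066

Under SRS without replacement, Var(ȳ) = (1 − f)·s²/n with f = n/N = 4311/46158 = 0.09339659.
Var(ȳ) = (1 − 0.09339659)·203/4311 = 0.90660341·0.047088842 = 0.042690905.
SE(ȳ) = √(0.042690905) = 0.2066.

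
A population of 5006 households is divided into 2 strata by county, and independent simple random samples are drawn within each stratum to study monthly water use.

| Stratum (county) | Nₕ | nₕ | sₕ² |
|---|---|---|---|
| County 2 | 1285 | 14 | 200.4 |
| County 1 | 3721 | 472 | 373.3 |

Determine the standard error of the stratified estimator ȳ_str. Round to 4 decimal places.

1.1465

Var(ȳ_str) = Σₕ Wₕ²(1 − fₕ)sₕ²/nₕ with Wₕ = Nₕ/N, N = 5006.
County 2: Wₕ = 0.25669197; term = 0.25669197²·(1 − 0.01089494)·200.4/14 = 0.93290339.
County 1: Wₕ = 0.74330803; term = 0.74330803²·(1 − 0.12684762)·373.3/472 = 0.38154317.
Sum = 1.3144466.
SE = √(1.3144466) = 1.1465.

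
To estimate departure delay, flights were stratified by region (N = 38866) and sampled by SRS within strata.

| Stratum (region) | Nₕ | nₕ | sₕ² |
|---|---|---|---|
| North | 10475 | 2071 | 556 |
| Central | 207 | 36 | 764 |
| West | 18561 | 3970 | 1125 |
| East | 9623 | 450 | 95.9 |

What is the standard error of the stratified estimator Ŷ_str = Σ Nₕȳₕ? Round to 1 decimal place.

Var(Ŷ_str) = Σₕ Nₕ²(1 − fₕ)sₕ²/nₕ.
North: 10475²·(1 − 2071/10475)·556/2071 = 2.3633866 × 10^7.
Central: 207²·(1 − 36/207)·764/36 = 751203.
West: 18561²·(1 − 3970/18561)·1125/3970 = 7.6744709 × 10^7.
East: 9623²·(1 − 450/9623)·95.9/450 = 1.8811697 × 10^7.
Sum = 1.1994148 × 10^8.
SE = √(1.1994148 × 10^8) = 10951.8.

10951.8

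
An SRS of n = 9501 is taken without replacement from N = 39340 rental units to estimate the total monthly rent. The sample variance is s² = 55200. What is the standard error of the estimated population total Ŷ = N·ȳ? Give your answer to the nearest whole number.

Var(Ŷ) = N²·Var(ȳ) = N²·(1 − n/N)·s²/n.
f = 9501/39340 = 0.24150991; Var(ȳ) = 0.75849009·55200/9501 = 4.4067627.
Var(Ŷ) = 39340² · 4.4067627 = 6.8200628 × 10^9.
SE(Ŷ) = √(6.8200628 × 10^9) = 82584.

82584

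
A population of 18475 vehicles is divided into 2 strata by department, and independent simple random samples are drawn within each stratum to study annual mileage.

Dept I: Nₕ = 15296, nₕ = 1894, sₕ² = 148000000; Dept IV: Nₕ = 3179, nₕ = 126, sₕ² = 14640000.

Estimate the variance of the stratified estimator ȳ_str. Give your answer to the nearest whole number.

Var(ȳ_str) = Σₕ Wₕ²(1 − fₕ)sₕ²/nₕ with Wₕ = Nₕ/N, N = 18475.
Dept I: Wₕ = 0.82792963; term = 0.82792963²·(1 − 0.12382322)·148000000/1894 = 46931.057.
Dept IV: Wₕ = 0.17207037; term = 0.17207037²·(1 − 0.03963511)·14640000/126 = 3303.8397.
Sum = 50234.897.

50235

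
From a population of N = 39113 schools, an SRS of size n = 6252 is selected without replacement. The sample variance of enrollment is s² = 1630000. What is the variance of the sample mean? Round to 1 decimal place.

219.0

Under SRS without replacement, Var(ȳ) = (1 − f)·s²/n with f = n/N = 6252/39113 = 0.15984455.
Var(ȳ) = (1 − 0.15984455)·1630000/6252 = 0.84015545·260.71657 = 219.04245.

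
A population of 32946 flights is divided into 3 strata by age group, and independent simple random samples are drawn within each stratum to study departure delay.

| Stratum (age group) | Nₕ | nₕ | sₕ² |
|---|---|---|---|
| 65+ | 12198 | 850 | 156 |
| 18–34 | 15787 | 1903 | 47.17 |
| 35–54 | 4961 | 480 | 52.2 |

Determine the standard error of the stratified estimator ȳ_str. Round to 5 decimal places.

Var(ȳ_str) = Σₕ Wₕ²(1 − fₕ)sₕ²/nₕ with Wₕ = Nₕ/N, N = 32946.
65+: Wₕ = 0.37024221; term = 0.37024221²·(1 − 0.06968355)·156/850 = 0.023404978.
18–34: Wₕ = 0.47917805; term = 0.47917805²·(1 − 0.12054222)·47.17/1903 = 0.0050053669.
35–54: Wₕ = 0.15057974; term = 0.15057974²·(1 − 0.09675469)·52.2/480 = 0.0022272453.
Sum = 0.03063759.
SE = √(0.03063759) = 0.17504.

0.17504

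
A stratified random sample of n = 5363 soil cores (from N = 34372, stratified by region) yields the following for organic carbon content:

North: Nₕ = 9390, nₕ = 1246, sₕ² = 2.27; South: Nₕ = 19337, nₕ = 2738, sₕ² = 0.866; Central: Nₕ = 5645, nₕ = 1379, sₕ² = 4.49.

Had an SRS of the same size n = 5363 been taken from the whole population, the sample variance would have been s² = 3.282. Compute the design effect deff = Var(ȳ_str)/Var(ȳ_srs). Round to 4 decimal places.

Var(ȳ_str) = Σ Wₕ²(1−fₕ)sₕ²/nₕ with Wₕ = Nₕ/34372:
  North: (9390/34372)²·(1−1246/9390)·2.27/1246 = 1.1792383 × 10^-4
  South: (19337/34372)²·(1−2738/19337)·0.866/2738 = 8.5930208 × 10^-5
  Central: (5645/34372)²·(1−1379/5645)·4.49/1379 = 6.6367776 × 10^-5
  → Var(ȳ_str) = 2.7022181 × 10^-4.
Var(ȳ_srs) = (1 − 5363/34372)·3.282/5363 = 5.1648621 × 10^-4.
deff = (2.7022181 × 10^-4) / (5.1648621 × 10^-4) = 0.5232.

0.5232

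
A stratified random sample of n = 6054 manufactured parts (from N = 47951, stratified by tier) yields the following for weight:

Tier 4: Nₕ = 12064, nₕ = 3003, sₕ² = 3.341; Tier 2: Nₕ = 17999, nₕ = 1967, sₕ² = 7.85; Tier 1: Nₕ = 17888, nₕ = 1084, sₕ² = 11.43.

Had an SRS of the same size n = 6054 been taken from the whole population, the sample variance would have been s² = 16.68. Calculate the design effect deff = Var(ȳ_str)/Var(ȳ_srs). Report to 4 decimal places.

0.8026

Var(ȳ_str) = Σ Wₕ²(1−fₕ)sₕ²/nₕ with Wₕ = Nₕ/47951:
  Tier 4: (12064/47951)²·(1−3003/12064)·3.341/3003 = 5.2892399 × 10^-5
  Tier 2: (17999/47951)²·(1−1967/17999)·7.85/1967 = 5.0084811 × 10^-4
  Tier 1: (17888/47951)²·(1−1084/17888)·11.43/1084 = 0.001378466
  → Var(ȳ_str) = 0.0019322065.
Var(ȳ_srs) = (1 − 6054/47951)·16.68/6054 = 0.0024073481.
deff = 0.0019322065 / 0.0024073481 = 0.8026.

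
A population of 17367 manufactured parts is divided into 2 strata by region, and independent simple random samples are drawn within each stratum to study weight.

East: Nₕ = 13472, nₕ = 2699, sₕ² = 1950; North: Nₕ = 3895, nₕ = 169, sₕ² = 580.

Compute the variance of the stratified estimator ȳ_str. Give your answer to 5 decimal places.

Var(ȳ_str) = Σₕ Wₕ²(1 − fₕ)sₕ²/nₕ with Wₕ = Nₕ/N, N = 17367.
East: Wₕ = 0.77572407; term = 0.77572407²·(1 − 0.20034145)·1950/2699 = 0.3476569.
North: Wₕ = 0.22427593; term = 0.22427593²·(1 − 0.04338896)·580/169 = 0.16513609.
Sum = 0.51279299.

0.51279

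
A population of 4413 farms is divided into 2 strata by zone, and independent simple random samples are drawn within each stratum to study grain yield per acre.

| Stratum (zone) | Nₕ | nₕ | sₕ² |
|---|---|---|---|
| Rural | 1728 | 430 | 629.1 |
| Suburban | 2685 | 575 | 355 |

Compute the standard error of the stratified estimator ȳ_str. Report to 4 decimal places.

0.5900

Var(ȳ_str) = Σₕ Wₕ²(1 − fₕ)sₕ²/nₕ with Wₕ = Nₕ/N, N = 4413.
Rural: Wₕ = 0.39157036; term = 0.39157036²·(1 − 0.24884259)·629.1/430 = 0.16850074.
Suburban: Wₕ = 0.60842964; term = 0.60842964²·(1 − 0.21415270)·355/575 = 0.1796054.
Sum = 0.34810614.
SE = √(0.34810614) = 0.5900.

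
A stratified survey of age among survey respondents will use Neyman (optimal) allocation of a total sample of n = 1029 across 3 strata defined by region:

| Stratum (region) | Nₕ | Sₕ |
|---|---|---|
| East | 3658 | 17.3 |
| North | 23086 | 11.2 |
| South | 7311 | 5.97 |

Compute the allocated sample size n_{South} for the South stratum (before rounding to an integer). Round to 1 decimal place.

122.9

Neyman allocation: nₕ = n·NₕSₕ / Σⱼ NⱼSⱼ.
Σ NⱼSⱼ = 3658·17.3 + 23086·11.2 + 7311·5.97 = 365493.27.
n_{South} = 1029·7311·5.97 / 365493.27 = 122.9.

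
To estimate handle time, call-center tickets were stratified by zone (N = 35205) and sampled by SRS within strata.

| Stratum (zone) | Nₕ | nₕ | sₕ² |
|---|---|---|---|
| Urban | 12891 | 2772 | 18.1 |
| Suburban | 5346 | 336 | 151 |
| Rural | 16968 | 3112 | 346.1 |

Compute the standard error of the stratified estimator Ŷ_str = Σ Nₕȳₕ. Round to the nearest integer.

6248

Var(Ŷ_str) = Σₕ Nₕ²(1 − fₕ)sₕ²/nₕ.
Urban: 12891²·(1 − 2772/12891)·18.1/2772 = 851744.92.
Suburban: 5346²·(1 − 336/5346)·151/336 = 1.2036614 × 10^7.
Rural: 16968²·(1 − 3112/16968)·346.1/3112 = 2.6147522 × 10^7.
Sum = 3.9035881 × 10^7.
SE = √(3.9035881 × 10^7) = 6248.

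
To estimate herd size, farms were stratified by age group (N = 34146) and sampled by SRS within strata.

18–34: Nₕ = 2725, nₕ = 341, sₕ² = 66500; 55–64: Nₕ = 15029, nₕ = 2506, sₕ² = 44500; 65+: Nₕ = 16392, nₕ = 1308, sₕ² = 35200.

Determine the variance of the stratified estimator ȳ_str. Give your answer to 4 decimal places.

9.6599

Var(ȳ_str) = Σₕ Wₕ²(1 − fₕ)sₕ²/nₕ with Wₕ = Nₕ/N, N = 34146.
18–34: Wₕ = 0.07980437; term = 0.07980437²·(1 − 0.12513761)·66500/341 = 1.0865766.
55–64: Wₕ = 0.44013940; term = 0.44013940²·(1 − 0.16674429)·44500/2506 = 2.8664062.
65+: Wₕ = 0.48005623; term = 0.48005623²·(1 − 0.07979502)·35200/1308 = 5.7069454.
Sum = 9.6599282.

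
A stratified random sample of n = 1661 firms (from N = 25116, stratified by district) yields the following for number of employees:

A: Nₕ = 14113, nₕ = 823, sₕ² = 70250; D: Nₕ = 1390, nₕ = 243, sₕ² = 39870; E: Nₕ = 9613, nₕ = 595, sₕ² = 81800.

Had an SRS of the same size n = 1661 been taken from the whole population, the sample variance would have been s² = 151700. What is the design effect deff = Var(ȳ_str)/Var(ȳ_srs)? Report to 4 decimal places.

0.5239

Var(ȳ_str) = Σ Wₕ²(1−fₕ)sₕ²/nₕ with Wₕ = Nₕ/25116:
  A: (14113/25116)²·(1−823/14113)·70250/823 = 25.379898
  D: (1390/25116)²·(1−243/1390)·39870/243 = 0.41468395
  E: (9613/25116)²·(1−595/9613)·81800/595 = 18.893158
  → Var(ȳ_str) = 44.68774.
Var(ȳ_srs) = (1 − 1661/25116)·151700/1661 = 85.290549.
deff = 44.68774 / 85.290549 = 0.5239.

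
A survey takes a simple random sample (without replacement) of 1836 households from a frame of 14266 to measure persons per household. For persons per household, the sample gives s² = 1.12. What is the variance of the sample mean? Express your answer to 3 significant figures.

5.32 × 10^-4

Under SRS without replacement, Var(ȳ) = (1 − f)·s²/n with f = n/N = 1836/14266 = 0.12869760.
Var(ȳ) = (1 − 0.12869760)·1.12/1836 = 0.87130240·6.1002179 × 10^-4 = 5.3151344 × 10^-4.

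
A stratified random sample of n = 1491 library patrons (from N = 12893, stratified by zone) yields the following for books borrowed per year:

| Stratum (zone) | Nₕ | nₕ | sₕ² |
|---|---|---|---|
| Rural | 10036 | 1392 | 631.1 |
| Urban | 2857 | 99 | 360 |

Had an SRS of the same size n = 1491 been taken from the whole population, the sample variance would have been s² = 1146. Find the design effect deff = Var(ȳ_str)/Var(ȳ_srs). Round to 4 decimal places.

0.6017

Var(ȳ_str) = Σ Wₕ²(1−fₕ)sₕ²/nₕ with Wₕ = Nₕ/12893:
  Rural: (10036/12893)²·(1−1392/10036)·631.1/1392 = 0.23660635
  Urban: (2857/12893)²·(1−99/2857)·360/99 = 0.17237086
  → Var(ȳ_str) = 0.40897721.
Var(ȳ_srs) = (1 − 1491/12893)·1146/1491 = 0.67972623.
deff = 0.40897721 / 0.67972623 = 0.6017.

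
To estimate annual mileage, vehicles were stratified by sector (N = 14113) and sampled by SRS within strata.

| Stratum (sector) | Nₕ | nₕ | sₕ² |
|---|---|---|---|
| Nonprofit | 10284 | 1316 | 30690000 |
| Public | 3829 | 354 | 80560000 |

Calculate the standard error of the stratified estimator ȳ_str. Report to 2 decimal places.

Var(ȳ_str) = Σₕ Wₕ²(1 − fₕ)sₕ²/nₕ with Wₕ = Nₕ/N, N = 14113.
Nonprofit: Wₕ = 0.72868986; term = 0.72868986²·(1 − 0.12796577)·30690000/1316 = 10798.414.
Public: Wₕ = 0.27131014; term = 0.27131014²·(1 − 0.09245234)·80560000/354 = 15202.594.
Sum = 26001.008.
SE = √(26001.008) = 161.25.

161.25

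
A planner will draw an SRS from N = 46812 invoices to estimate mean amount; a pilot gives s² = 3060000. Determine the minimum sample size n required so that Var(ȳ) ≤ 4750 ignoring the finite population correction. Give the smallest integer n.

Without fpc, n₀ = s²/D = 3060000/4750 = 644.2105.
Rounding up, n = 645.

645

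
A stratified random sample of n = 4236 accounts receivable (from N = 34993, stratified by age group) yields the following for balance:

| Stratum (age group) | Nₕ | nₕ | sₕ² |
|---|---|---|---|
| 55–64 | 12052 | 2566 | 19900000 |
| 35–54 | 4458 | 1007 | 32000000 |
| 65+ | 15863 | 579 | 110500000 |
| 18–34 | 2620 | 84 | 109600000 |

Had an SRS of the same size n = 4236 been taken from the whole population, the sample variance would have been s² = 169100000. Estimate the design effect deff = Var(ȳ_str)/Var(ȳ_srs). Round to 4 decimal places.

Var(ȳ_str) = Σ Wₕ²(1−fₕ)sₕ²/nₕ with Wₕ = Nₕ/34993:
  55–64: (12052/34993)²·(1−2566/12052)·19900000/2566 = 724.06293
  35–54: (4458/34993)²·(1−1007/4458)·32000000/1007 = 399.24839
  65+: (15863/34993)²·(1−579/15863)·110500000/579 = 37787.113
  18–34: (2620/34993)²·(1−84/2620)·109600000/84 = 7079.775
  → Var(ȳ_str) = 45990.199.
Var(ȳ_srs) = (1 − 4236/34993)·169100000/4236 = 35087.341.
deff = 45990.199 / 35087.341 = 1.3107.

1.3107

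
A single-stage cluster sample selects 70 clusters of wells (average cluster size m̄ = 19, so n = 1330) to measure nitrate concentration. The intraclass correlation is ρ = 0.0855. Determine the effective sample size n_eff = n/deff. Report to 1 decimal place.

523.8

deff = 1 + (19 − 1)·0.0855 = 1 + 1.539 = 2.539.
n_eff = 1330 / 2.539 = 523.8.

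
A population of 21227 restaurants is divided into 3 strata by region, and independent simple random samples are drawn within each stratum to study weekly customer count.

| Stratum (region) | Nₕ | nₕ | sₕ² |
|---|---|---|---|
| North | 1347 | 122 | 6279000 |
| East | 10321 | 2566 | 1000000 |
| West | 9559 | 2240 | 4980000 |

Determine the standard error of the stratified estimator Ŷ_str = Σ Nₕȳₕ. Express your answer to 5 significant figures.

521210

Var(Ŷ_str) = Σₕ Nₕ²(1 − fₕ)sₕ²/nₕ.
North: 1347²·(1 − 122/1347)·6279000/122 = 8.4924762 × 10^10.
East: 10321²·(1 − 2566/10321)·1000000/2566 = 3.1192266 × 10^10.
West: 9559²·(1 − 2240/9559)·4980000/2240 = 1.5554123 × 10^11.
Sum = 2.7165826 × 10^11.
SE = √(2.7165826 × 10^11) = 521210.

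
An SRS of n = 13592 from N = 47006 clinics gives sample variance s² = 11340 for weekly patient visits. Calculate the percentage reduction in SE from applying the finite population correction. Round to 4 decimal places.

15.6884

f = n/N = 13592/47006 = 0.28915458.
SE_no-fpc = √(s²/n) = 0.91340807; SE_fpc = √((1−f)s²/n) = 0.77010941.
Ratio = √(1−f) = 0.84311649. Reduction = 100·(1 − 0.84311649) = 15.6884%.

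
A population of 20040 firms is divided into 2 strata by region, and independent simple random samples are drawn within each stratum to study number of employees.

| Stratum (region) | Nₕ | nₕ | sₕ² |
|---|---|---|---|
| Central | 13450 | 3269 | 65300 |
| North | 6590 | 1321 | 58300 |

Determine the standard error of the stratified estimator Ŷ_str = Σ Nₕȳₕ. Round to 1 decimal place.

Var(Ŷ_str) = Σₕ Nₕ²(1 − fₕ)sₕ²/nₕ.
Central: 13450²·(1 − 3269/13450)·65300/3269 = 2.7353379 × 10^9.
North: 6590²·(1 − 1321/6590)·58300/1321 = 1.5324254 × 10^9.
Sum = 4.2677633 × 10^9.
SE = √(4.2677633 × 10^9) = 65328.1.

65328.1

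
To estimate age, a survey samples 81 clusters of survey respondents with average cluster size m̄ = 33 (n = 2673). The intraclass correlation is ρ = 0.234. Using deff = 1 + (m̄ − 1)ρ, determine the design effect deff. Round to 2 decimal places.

deff = 1 + (33 − 1)·0.234 = 1 + 7.488 = 8.488.

8.49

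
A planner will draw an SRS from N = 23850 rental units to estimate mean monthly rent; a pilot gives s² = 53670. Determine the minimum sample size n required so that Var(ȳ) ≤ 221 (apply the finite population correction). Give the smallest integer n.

Without fpc, n₀ = s²/D = 53670/221 = 242.8507.
With fpc, (1 − n/N)·s²/n ≤ D requires n ≥ n₀/(1 + n₀/N) = 242.8507/(1 + 242.8507/23850) = 240.4028.
Rounding up, n = 241.

241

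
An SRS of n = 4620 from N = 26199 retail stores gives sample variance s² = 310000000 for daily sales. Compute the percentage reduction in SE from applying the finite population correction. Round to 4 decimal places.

9.2444

f = n/N = 4620/26199 = 0.17634261.
SE_no-fpc = √(s²/n) = 259.03584; SE_fpc = √((1−f)s²/n) = 235.08946.
Ratio = √(1−f) = 0.90755572. Reduction = 100·(1 − 0.90755572) = 9.2444%.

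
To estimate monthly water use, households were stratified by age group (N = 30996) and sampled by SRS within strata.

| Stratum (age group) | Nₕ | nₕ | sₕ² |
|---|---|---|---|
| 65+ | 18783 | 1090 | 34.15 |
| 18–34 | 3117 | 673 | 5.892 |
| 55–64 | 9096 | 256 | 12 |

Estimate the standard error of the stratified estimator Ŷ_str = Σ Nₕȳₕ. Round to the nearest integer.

3775

Var(Ŷ_str) = Σₕ Nₕ²(1 − fₕ)sₕ²/nₕ.
65+: 18783²·(1 − 1090/18783)·34.15/1090 = 1.0411916 × 10^7.
18–34: 3117²·(1 − 673/3117)·5.892/673 = 66693.833.
55–64: 9096²·(1 − 256/9096)·12/256 = 3.769155 × 10^6.
Sum = 1.4247765 × 10^7.
SE = √(1.4247765 × 10^7) = 3775.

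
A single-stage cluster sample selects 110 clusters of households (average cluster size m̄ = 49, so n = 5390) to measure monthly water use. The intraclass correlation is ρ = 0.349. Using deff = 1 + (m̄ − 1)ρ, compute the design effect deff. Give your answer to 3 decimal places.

17.752

deff = 1 + (49 − 1)·0.349 = 1 + 16.752 = 17.752.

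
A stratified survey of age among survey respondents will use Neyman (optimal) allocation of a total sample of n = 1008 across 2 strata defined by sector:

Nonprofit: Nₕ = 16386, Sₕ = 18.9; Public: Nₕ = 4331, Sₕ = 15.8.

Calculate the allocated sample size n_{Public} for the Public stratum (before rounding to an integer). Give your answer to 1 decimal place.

182.4

Neyman allocation: nₕ = n·NₕSₕ / Σⱼ NⱼSⱼ.
Σ NⱼSⱼ = 16386·18.9 + 4331·15.8 = 378125.2.
n_{Public} = 1008·4331·15.8 / 378125.2 = 182.4.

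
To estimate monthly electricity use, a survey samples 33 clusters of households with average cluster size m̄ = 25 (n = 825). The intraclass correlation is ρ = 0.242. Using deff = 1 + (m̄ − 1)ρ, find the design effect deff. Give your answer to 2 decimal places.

deff = 1 + (25 − 1)·0.242 = 1 + 5.808 = 6.808.

6.81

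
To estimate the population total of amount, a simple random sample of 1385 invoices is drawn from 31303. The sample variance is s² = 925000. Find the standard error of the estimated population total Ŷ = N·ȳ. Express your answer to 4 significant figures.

Var(Ŷ) = N²·Var(ȳ) = N²·(1 − n/N)·s²/n.
f = 1385/31303 = 0.04424496; Var(ȳ) = 0.95575504·925000/1385 = 638.32015.
Var(Ŷ) = 31303² · 638.32015 = 6.2547575 × 10^11.
SE(Ŷ) = √(6.2547575 × 10^11) = 790900.

790900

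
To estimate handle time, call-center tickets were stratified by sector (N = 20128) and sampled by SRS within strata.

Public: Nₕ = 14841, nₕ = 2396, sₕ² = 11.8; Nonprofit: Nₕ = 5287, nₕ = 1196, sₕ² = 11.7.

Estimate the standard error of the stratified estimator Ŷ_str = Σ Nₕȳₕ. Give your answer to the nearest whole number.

1059

Var(Ŷ_str) = Σₕ Nₕ²(1 − fₕ)sₕ²/nₕ.
Public: 14841²·(1 − 2396/14841)·11.8/2396 = 909605.88.
Nonprofit: 5287²·(1 − 1196/5287)·11.7/1196 = 211589.19.
Sum = 1.1211951 × 10^6.
SE = √(1.1211951 × 10^6) = 1059.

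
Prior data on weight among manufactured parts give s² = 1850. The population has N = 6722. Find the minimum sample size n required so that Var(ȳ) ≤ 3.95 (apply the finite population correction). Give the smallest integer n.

438

Without fpc, n₀ = s²/D = 1850/3.95 = 468.3544.
With fpc, (1 − n/N)·s²/n ≤ D requires n ≥ n₀/(1 + n₀/N) = 468.3544/(1 + 468.3544/6722) = 437.8474.
Rounding up, n = 438.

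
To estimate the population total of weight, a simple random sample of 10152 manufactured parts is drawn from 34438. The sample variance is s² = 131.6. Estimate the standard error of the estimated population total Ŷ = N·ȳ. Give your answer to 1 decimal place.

Var(Ŷ) = N²·Var(ȳ) = N²·(1 − n/N)·s²/n.
f = 10152/34438 = 0.29479064; Var(ȳ) = 0.70520936·131.6/10152 = 0.0091416028.
Var(Ŷ) = 34438² · 0.0091416028 = 1.084172 × 10^7.
SE(Ŷ) = √(1.084172 × 10^7) = 3292.7.

3292.7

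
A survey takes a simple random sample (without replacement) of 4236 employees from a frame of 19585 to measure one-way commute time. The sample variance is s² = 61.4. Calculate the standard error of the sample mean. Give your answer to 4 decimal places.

0.1066

Under SRS without replacement, Var(ȳ) = (1 − f)·s²/n with f = n/N = 4236/19585 = 0.21628798.
Var(ȳ) = (1 − 0.21628798)·61.4/4236 = 0.78371202·0.014494806 = 0.011359754.
SE(ȳ) = √(0.011359754) = 0.1066.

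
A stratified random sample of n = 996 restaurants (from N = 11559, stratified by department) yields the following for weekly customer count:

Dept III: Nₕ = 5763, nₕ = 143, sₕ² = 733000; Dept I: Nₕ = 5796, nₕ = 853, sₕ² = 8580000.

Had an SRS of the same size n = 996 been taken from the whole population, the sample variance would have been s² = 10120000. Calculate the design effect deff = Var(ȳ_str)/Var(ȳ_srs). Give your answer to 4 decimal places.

0.3661

Var(ȳ_str) = Σ Wₕ²(1−fₕ)sₕ²/nₕ with Wₕ = Nₕ/11559:
  Dept III: (5763/11559)²·(1−143/5763)·733000/143 = 1242.5456
  Dept I: (5796/11559)²·(1−853/5796)·8580000/853 = 2156.834
  → Var(ȳ_str) = 3399.3796.
Var(ȳ_srs) = (1 − 996/11559)·10120000/996 = 9285.1343.
deff = 3399.3796 / 9285.1343 = 0.3661.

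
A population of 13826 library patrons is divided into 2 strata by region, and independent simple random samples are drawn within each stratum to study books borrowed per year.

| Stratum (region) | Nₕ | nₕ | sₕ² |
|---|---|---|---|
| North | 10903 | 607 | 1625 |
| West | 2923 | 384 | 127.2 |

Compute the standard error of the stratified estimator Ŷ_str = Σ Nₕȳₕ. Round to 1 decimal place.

Var(Ŷ_str) = Σₕ Nₕ²(1 − fₕ)sₕ²/nₕ.
North: 10903²·(1 − 607/10903)·1625/607 = 3.0052404 × 10^8.
West: 2923²·(1 − 384/2923)·127.2/384 = 2.4583709 × 10^6.
Sum = 3.0298241 × 10^8.
SE = √(3.0298241 × 10^8) = 17406.4.

17406.4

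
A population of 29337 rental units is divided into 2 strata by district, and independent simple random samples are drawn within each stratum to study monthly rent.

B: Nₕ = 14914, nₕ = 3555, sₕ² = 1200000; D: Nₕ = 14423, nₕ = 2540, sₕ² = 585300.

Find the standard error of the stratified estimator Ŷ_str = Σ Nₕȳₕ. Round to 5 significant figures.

Var(Ŷ_str) = Σₕ Nₕ²(1 − fₕ)sₕ²/nₕ.
B: 14914²·(1 − 3555/14914)·1200000/3555 = 5.7184178 × 10^10.
D: 14423²·(1 − 2540/14423)·585300/2540 = 3.949358 × 10^10.
Sum = 9.6677758 × 10^10.
SE = √(9.6677758 × 10^10) = 310930.

310930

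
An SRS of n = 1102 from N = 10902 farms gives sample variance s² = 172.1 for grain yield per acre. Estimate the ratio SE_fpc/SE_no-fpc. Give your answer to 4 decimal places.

f = n/N = 1102/10902 = 0.10108237.
SE_no-fpc = √(s²/n) = 0.39518426; SE_fpc = √((1−f)s²/n) = 0.3746792.
Ratio = √(1−f) = 0.94811267.

0.9481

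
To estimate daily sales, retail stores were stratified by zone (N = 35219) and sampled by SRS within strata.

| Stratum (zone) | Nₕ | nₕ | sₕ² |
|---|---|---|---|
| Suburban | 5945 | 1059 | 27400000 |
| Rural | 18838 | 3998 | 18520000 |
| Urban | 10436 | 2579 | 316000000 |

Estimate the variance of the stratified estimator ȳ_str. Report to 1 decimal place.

Var(ȳ_str) = Σₕ Wₕ²(1 − fₕ)sₕ²/nₕ with Wₕ = Nₕ/N, N = 35219.
Suburban: Wₕ = 0.16880093; term = 0.16880093²·(1 − 0.17813288)·27400000/1059 = 605.90688.
Rural: Wₕ = 0.53488174; term = 0.53488174²·(1 − 0.21223060)·18520000/3998 = 1044.0297.
Urban: Wₕ = 0.29631733; term = 0.29631733²·(1 − 0.24712534)·316000000/2579 = 8099.7669.
Sum = 9749.7035.

9749.7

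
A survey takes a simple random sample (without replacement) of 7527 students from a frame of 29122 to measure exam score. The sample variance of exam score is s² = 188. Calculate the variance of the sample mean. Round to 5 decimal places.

Under SRS without replacement, Var(ȳ) = (1 − f)·s²/n with f = n/N = 7527/29122 = 0.25846439.
Var(ȳ) = (1 − 0.25846439)·188/7527 = 0.74153561·0.02497675 = 0.01852115.

0.01852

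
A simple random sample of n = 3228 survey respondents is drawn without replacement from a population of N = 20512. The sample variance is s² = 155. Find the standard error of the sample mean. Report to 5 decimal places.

Under SRS without replacement, Var(ȳ) = (1 − f)·s²/n with f = n/N = 3228/20512 = 0.15737129.
Var(ȳ) = (1 − 0.15737129)·155/3228 = 0.84262871·0.048017348 = 0.040460796.
SE(ȳ) = √(0.040460796) = 0.20115.

0.20115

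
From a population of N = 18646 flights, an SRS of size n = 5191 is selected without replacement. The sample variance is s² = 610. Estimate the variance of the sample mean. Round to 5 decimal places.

0.08480

Under SRS without replacement, Var(ȳ) = (1 − f)·s²/n with f = n/N = 5191/18646 = 0.27839751.
Var(ȳ) = (1 − 0.27839751)·610/5191 = 0.72160249·0.11751108 = 0.084796285.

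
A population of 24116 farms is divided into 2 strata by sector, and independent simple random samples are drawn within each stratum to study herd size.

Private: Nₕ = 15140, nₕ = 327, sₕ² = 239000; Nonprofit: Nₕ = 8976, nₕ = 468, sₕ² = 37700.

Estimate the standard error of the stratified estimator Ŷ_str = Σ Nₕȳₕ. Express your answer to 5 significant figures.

Var(Ŷ_str) = Σₕ Nₕ²(1 − fₕ)sₕ²/nₕ.
Private: 15140²·(1 − 327/15140)·239000/327 = 1.6391513 × 10^11.
Nonprofit: 8976²·(1 − 468/8976)·37700/468 = 6.1518512 × 10^9.
Sum = 1.7006698 × 10^11.
SE = √(1.7006698 × 10^11) = 412390.

412390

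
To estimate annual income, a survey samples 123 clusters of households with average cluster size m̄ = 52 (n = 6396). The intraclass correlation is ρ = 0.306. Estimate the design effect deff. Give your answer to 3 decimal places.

16.606

deff = 1 + (52 − 1)·0.306 = 1 + 15.606 = 16.606.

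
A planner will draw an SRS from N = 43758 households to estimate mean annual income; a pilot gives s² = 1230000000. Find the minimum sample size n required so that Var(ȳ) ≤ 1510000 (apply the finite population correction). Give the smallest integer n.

800

Without fpc, n₀ = s²/D = 1230000000/1510000 = 814.5695.
With fpc, (1 − n/N)·s²/n ≤ D requires n ≥ n₀/(1 + n₀/N) = 814.5695/(1 + 814.5695/43758) = 799.6831.
Rounding up, n = 800.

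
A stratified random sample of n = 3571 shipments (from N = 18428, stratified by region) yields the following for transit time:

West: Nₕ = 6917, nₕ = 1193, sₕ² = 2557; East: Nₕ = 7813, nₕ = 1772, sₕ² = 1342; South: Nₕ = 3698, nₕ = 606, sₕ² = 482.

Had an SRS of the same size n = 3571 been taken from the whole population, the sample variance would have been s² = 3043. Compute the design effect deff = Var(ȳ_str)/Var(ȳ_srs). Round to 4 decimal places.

Var(ȳ_str) = Σ Wₕ²(1−fₕ)sₕ²/nₕ with Wₕ = Nₕ/18428:
  West: (6917/18428)²·(1−1193/6917)·2557/1193 = 0.24989138
  East: (7813/18428)²·(1−1772/7813)·1342/1772 = 0.10525895
  South: (3698/18428)²·(1−606/3698)·482/606 = 0.026780853
  → Var(ȳ_str) = 0.38193118.
Var(ȳ_srs) = (1 − 3571/18428)·3043/3571 = 0.68701311.
deff = 0.38193118 / 0.68701311 = 0.5559.

0.5559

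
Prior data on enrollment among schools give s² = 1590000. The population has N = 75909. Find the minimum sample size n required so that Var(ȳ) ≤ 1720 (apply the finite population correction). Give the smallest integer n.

Without fpc, n₀ = s²/D = 1590000/1720 = 924.4186.
With fpc, (1 − n/N)·s²/n ≤ D requires n ≥ n₀/(1 + n₀/N) = 924.4186/(1 + 924.4186/75909) = 913.2965.
Rounding up, n = 914.

914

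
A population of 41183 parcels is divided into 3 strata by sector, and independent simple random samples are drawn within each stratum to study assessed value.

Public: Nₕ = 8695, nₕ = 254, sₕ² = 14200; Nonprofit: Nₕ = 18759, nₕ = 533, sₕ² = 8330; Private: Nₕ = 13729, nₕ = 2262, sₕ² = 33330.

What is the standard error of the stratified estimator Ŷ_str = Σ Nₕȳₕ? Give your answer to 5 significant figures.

108470

Var(Ŷ_str) = Σₕ Nₕ²(1 − fₕ)sₕ²/nₕ.
Public: 8695²·(1 − 254/8695)·14200/254 = 4.1031568 × 10^9.
Nonprofit: 18759²·(1 − 533/18759)·8330/533 = 5.3434142 × 10^9.
Private: 13729²·(1 − 2262/13729)·33330/2262 = 2.3196979 × 10^9.
Sum = 1.1766269 × 10^10.
SE = √(1.1766269 × 10^10) = 108470.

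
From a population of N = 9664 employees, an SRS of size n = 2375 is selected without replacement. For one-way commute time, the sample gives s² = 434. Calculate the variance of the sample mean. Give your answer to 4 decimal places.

0.1378

Under SRS without replacement, Var(ȳ) = (1 − f)·s²/n with f = n/N = 2375/9664 = 0.24575745.
Var(ȳ) = (1 − 0.24575745)·434/2375 = 0.75424255·0.18273684 = 0.1378279.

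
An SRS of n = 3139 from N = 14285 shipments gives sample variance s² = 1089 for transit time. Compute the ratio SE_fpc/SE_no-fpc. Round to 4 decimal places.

f = n/N = 3139/14285 = 0.21974099.
SE_no-fpc = √(s²/n) = 0.58900405; SE_fpc = √((1−f)s²/n) = 0.52028066.
Ratio = √(1−f) = 0.88332271.

0.8833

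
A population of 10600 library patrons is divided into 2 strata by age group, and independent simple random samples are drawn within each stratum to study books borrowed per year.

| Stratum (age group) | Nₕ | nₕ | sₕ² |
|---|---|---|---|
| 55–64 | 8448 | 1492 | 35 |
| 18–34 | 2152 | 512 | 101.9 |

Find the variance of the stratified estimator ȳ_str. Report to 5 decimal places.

0.01852

Var(ȳ_str) = Σₕ Wₕ²(1 − fₕ)sₕ²/nₕ with Wₕ = Nₕ/N, N = 10600.
55–64: Wₕ = 0.79698113; term = 0.79698113²·(1 − 0.17660985)·35/1492 = 0.012268768.
18–34: Wₕ = 0.20301887; term = 0.20301887²·(1 − 0.23791822)·101.9/512 = 0.006251419.
Sum = 0.018520187.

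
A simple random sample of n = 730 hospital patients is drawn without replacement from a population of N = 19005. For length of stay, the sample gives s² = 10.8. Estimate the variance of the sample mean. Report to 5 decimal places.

Under SRS without replacement, Var(ȳ) = (1 − f)·s²/n with f = n/N = 730/19005 = 0.03841094.
Var(ȳ) = (1 − 0.03841094)·10.8/730 = 0.96158906·0.014794521 = 0.014226249.

0.01423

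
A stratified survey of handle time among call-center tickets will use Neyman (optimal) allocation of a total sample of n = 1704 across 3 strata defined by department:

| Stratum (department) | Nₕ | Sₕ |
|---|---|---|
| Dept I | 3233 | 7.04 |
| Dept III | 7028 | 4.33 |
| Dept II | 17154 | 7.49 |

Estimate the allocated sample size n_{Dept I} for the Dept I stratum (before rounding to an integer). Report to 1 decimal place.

Neyman allocation: nₕ = n·NₕSₕ / Σⱼ NⱼSⱼ.
Σ NⱼSⱼ = 3233·7.04 + 7028·4.33 + 17154·7.49 = 181675.02.
n_{Dept I} = 1704·3233·7.04 / 181675.02 = 213.5.

213.5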